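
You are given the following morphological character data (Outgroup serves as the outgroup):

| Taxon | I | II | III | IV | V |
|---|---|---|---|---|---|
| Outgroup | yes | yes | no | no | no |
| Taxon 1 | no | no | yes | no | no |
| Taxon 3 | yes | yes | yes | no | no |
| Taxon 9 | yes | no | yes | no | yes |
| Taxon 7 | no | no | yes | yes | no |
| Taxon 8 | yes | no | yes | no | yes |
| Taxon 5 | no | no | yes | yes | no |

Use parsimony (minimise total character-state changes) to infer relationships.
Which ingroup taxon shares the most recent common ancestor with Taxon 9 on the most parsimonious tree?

Character polarity is set by the outgroup: the derived state is whichever differs from the outgroup's state, so for I, II the derived state is 'no', and for the remaining characters it is 'yes'.
I (derived state 'no') is shared by Taxon 1, Taxon 5, and Taxon 7 — a synapomorphy uniting that clade.
II: derived state 'no' in Taxon 1, Taxon 5, Taxon 7, Taxon 8, and Taxon 9 only — synapomorphy for {Taxon 1, Taxon 5, Taxon 7, Taxon 8, Taxon 9}.
All ingroup taxa share the derived state 'yes' for III; it defines the ingroup but does not resolve relationships within it.
Only Taxon 5 and Taxon 7 show the derived state 'yes' for IV, supporting them as a clade.
Only Taxon 8 and Taxon 9 show the derived state 'yes' for V, supporting them as a clade.
Most parsimonious ingroup topology: (((Taxon 1,(Taxon 7,Taxon 5)),(Taxon 9,Taxon 8)),Taxon 3).
Taxon 9 and Taxon 8 form a cherry on this tree, so they are sister taxa.

Taxon 8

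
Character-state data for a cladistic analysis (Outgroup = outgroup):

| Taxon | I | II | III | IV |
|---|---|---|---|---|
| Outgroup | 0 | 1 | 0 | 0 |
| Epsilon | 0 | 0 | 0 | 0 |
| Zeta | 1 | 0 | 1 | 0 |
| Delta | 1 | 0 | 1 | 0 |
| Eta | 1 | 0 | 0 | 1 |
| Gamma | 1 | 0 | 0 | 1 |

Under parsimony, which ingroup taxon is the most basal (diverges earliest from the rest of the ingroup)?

Character polarity is set by the outgroup: the derived state is whichever differs from the outgroup's state, so for II the derived state is '0', and for the remaining characters it is '1'.
I (derived state '1') is shared by Delta, Eta, Gamma, and Zeta — a synapomorphy uniting that clade.
All ingroup taxa share the derived state '0' for II; it defines the ingroup but does not resolve relationships within it.
III (derived state '1') is shared by Delta and Zeta — a synapomorphy uniting that clade.
IV: derived state '1' in Eta and Gamma only — synapomorphy for {Eta, Gamma}.
Most parsimonious ingroup topology: (Epsilon,((Zeta,Delta),(Eta,Gamma))).
Epsilon is sister to the clade containing all other ingroup taxa, so it is the earliest-diverging (most basal) ingroup lineage.

Epsilon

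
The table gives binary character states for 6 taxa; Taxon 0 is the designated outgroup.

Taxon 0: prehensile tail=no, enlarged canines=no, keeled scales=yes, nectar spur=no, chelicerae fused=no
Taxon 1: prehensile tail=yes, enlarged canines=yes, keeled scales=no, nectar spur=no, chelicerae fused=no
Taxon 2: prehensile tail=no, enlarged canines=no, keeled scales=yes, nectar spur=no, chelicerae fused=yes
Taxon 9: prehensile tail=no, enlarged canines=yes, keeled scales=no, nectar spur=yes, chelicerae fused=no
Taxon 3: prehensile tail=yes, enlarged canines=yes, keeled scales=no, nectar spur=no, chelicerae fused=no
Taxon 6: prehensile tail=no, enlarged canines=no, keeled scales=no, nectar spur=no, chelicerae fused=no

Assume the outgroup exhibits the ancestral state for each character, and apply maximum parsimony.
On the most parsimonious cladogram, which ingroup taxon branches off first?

Character polarity is set by the outgroup: the derived state is whichever differs from the outgroup's state, so for keeled scales the derived state is 'no', and for the remaining characters it is 'yes'.
prehensile tail: derived state 'yes' in Taxon 1 and Taxon 3 only — synapomorphy for {Taxon 1, Taxon 3}.
Only Taxon 1, Taxon 3, and Taxon 9 show the derived state 'yes' for enlarged canines, supporting them as a clade.
Only Taxon 1, Taxon 3, Taxon 6, and Taxon 9 show the derived state 'no' for keeled scales, supporting them as a clade.
nectar spur: derived state 'yes' in Taxon 9 only — an autapomorphy, so it tells us nothing about relationships among taxa.
chelicerae fused: derived state 'yes' in Taxon 2 only — an autapomorphy, so it tells us nothing about relationships among taxa.
Most parsimonious ingroup topology: ((((Taxon 1,Taxon 3),Taxon 9),Taxon 6),Taxon 2).
Taxon 2 is sister to the clade containing all other ingroup taxa, so it is the earliest-diverging (most basal) ingroup lineage.

Taxon 2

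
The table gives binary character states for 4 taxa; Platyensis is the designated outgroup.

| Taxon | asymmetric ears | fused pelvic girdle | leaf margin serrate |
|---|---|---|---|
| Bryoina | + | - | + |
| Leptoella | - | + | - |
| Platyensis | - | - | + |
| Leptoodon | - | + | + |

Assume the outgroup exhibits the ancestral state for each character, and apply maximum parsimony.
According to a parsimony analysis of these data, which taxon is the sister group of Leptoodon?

Leptoella

Character polarity is set by the outgroup: the derived state is whichever differs from the outgroup's state, so for leaf margin serrate the derived state is '-', and for the remaining characters it is '+'.
asymmetric ears (derived state '+') is unique to Bryoina (autapomorphy; uninformative for grouping).
Only Leptoella and Leptoodon show the derived state '+' for fused pelvic girdle, supporting them as a clade.
leaf margin serrate: derived state '-' in Leptoella only — an autapomorphy, so it tells us nothing about relationships among taxa.
Most parsimonious ingroup topology: ((Leptoodon,Leptoella),Bryoina).
Leptoodon and Leptoella form a cherry on this tree, so they are sister taxa.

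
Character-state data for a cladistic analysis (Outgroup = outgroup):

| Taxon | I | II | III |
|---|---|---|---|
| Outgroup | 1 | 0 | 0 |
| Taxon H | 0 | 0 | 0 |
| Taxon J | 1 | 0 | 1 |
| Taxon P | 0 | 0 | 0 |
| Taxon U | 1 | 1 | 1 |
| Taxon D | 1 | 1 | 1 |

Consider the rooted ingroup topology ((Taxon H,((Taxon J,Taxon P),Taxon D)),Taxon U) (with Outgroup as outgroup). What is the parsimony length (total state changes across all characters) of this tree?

Map each character onto ((Taxon H,((Taxon J,Taxon P),Taxon D)),Taxon U) (rooted by Outgroup) and count the minimum state changes it requires (Fitch parsimony):
I: 2; II: 2; III: 3.
Total tree length = 7.

7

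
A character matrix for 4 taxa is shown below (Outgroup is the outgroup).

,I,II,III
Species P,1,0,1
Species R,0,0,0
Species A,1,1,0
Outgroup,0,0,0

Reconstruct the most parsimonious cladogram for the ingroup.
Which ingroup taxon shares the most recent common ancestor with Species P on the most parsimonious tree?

The outgroup has state '0' for every character, so '1' is the derived state throughout.
I (derived state '1') is shared by Species A and Species P — a synapomorphy uniting that clade.
II: derived state '1' in Species A only — an autapomorphy, so it tells us nothing about relationships among taxa.
III (derived state '1') is unique to Species P (autapomorphy; uninformative for grouping).
Most parsimonious ingroup topology: ((Species A,Species P),Species R).
Species P and Species A form a cherry on this tree, so they are sister taxa.

Species A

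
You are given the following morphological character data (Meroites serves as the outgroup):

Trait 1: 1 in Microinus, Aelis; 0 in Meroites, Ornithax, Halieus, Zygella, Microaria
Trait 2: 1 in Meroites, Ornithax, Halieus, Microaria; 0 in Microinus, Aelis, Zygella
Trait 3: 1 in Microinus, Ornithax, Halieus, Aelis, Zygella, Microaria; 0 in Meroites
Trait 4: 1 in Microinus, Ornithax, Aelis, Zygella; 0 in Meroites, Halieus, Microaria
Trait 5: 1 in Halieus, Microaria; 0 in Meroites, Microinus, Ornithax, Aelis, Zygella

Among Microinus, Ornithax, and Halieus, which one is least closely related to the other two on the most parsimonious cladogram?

Halieus

Character polarity is set by the outgroup: the derived state is whichever differs from the outgroup's state, so for Trait 2 the derived state is '0', and for the remaining characters it is '1'.
Trait 1: derived state '1' in Aelis and Microinus only — synapomorphy for {Aelis, Microinus}.
Trait 2: derived state '0' in Aelis, Microinus, and Zygella only — synapomorphy for {Aelis, Microinus, Zygella}.
Trait 3 (derived state '1') is shared by all ingroup taxa — unites the whole ingroup.
Only Aelis, Microinus, Ornithax, and Zygella show the derived state '1' for Trait 4, supporting them as a clade.
Trait 5: derived state '1' in Halieus and Microaria only — synapomorphy for {Halieus, Microaria}.
Most parsimonious ingroup topology: ((((Microinus,Aelis),Zygella),Ornithax),(Halieus,Microaria)).
Microinus and Ornithax share a more recent common ancestor with each other than either does with Halieus, so Halieus is the least closely related of the three.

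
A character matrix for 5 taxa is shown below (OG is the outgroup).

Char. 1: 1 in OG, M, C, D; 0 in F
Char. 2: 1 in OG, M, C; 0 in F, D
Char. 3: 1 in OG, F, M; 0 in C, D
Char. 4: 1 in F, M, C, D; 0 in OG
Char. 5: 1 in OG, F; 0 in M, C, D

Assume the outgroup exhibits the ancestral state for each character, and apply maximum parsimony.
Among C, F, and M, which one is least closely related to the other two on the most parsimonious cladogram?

Character polarity is set by the outgroup: the derived state is whichever differs from the outgroup's state, so for Char. 1, Char. 2, Char. 3, Char. 5 the derived state is '0', and for the remaining characters it is '1'.
Char. 1 (derived state '0') is unique to F (autapomorphy; uninformative for grouping).
Char. 2 (state '0') occurs in D and F but conflicts with the nesting implied by the other characters — most parsimoniously interpreted as homoplasy.
Char. 3: derived state '0' in C and D only — synapomorphy for {C, D}.
Char. 4 (derived state '1') is shared by all ingroup taxa — unites the whole ingroup.
Char. 5: derived state '0' in C, D, and M only — synapomorphy for {C, D, M}.
Most parsimonious ingroup topology: (F,(M,(C,D))).
M and C share a more recent common ancestor with each other than either does with F, so F is the least closely related of the three.

F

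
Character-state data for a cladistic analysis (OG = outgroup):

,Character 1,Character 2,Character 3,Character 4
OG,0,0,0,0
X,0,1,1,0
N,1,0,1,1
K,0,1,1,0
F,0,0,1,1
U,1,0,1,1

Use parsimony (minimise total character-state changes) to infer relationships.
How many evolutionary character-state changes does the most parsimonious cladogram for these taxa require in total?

The outgroup has state '0' for every character, so '1' is the derived state throughout.
Character 1 (derived state '1') is shared by N and U — a synapomorphy uniting that clade.
Character 2 (derived state '1') is shared by K and X — a synapomorphy uniting that clade.
All ingroup taxa share the derived state '1' for Character 3; it defines the ingroup but does not resolve relationships within it.
Character 4: derived state '1' in F, N, and U only — synapomorphy for {F, N, U}.
Most parsimonious ingroup topology: ((X,K),((N,U),F)).
Changes per character on this tree: Character 1: 1; Character 2: 1; Character 3: 1; Character 4: 1.
Total = 4.

4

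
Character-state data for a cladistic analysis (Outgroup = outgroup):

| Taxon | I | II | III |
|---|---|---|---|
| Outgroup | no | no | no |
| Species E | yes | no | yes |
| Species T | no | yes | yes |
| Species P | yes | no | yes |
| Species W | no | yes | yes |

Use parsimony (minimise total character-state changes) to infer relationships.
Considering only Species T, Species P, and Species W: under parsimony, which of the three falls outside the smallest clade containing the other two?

The outgroup has state 'no' for every character, so 'yes' is the derived state throughout.
Only Species E and Species P show the derived state 'yes' for I, supporting them as a clade.
Only Species T and Species W show the derived state 'yes' for II, supporting them as a clade.
All ingroup taxa share the derived state 'yes' for III; it defines the ingroup but does not resolve relationships within it.
Most parsimonious ingroup topology: ((Species E,Species P),(Species T,Species W)).
Species W and Species T share a more recent common ancestor with each other than either does with Species P, so Species P is the least closely related of the three.

Species P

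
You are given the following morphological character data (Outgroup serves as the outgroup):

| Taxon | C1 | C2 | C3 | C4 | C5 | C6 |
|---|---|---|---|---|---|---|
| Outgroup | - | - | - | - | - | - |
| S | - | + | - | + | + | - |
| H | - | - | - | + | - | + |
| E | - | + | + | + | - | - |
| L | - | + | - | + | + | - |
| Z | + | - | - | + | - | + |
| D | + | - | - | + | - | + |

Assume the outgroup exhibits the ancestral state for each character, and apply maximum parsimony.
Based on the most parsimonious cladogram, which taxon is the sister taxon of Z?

D

The outgroup has state '-' for every character, so '+' is the derived state throughout.
C1: derived state '+' in D and Z only — synapomorphy for {D, Z}.
Only E, L, and S show the derived state '+' for C2, supporting them as a clade.
C3 (derived state '+') is unique to E (autapomorphy; uninformative for grouping).
All ingroup taxa share the derived state '+' for C4; it defines the ingroup but does not resolve relationships within it.
Only L and S show the derived state '+' for C5, supporting them as a clade.
Only D, H, and Z show the derived state '+' for C6, supporting them as a clade.
Most parsimonious ingroup topology: (((S,L),E),(H,(Z,D))).
Z and D form a cherry on this tree, so they are sister taxa.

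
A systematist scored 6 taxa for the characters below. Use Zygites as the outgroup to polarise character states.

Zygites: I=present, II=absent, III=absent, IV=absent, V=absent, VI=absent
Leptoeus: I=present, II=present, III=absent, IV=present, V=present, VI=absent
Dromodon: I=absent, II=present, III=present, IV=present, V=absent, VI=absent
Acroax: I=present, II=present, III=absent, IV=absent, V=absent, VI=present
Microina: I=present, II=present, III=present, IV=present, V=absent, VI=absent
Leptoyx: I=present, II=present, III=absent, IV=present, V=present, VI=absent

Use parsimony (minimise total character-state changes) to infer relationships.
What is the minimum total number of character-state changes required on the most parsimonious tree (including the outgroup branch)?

Character polarity is set by the outgroup: the derived state is whichever differs from the outgroup's state, so for I the derived state is 'absent', and for the remaining characters it is 'present'.
I (derived state 'absent') is unique to Dromodon (autapomorphy; uninformative for grouping).
All ingroup taxa share the derived state 'present' for II; it defines the ingroup but does not resolve relationships within it.
III: derived state 'present' in Dromodon and Microina only — synapomorphy for {Dromodon, Microina}.
Only Dromodon, Leptoeus, Leptoyx, and Microina show the derived state 'present' for IV, supporting them as a clade.
V (derived state 'present') is shared by Leptoeus and Leptoyx — a synapomorphy uniting that clade.
VI: derived state 'present' in Acroax only — an autapomorphy, so it tells us nothing about relationships among taxa.
Most parsimonious ingroup topology: (((Leptoeus,Leptoyx),(Dromodon,Microina)),Acroax).
Changes per character on this tree: I: 1; II: 1; III: 1; IV: 1; V: 1; VI: 1.
Total = 6.

6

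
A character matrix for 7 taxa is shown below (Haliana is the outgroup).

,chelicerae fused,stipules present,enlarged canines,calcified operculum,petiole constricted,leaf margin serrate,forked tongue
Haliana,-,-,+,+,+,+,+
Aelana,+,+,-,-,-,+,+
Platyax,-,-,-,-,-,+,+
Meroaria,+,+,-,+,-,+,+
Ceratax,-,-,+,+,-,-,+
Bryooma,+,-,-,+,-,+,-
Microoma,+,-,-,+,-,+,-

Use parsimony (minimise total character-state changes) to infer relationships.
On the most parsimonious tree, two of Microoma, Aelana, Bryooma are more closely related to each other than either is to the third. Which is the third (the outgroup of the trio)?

Aelana

Character polarity is set by the outgroup: the derived state is whichever differs from the outgroup's state, so for enlarged canines, calcified operculum, petiole constricted, leaf margin serrate, forked tongue the derived state is '-', and for the remaining characters it is '+'.
Only Aelana, Bryooma, Meroaria, and Microoma show the derived state '+' for chelicerae fused, supporting them as a clade.
stipules present: derived state '+' in Aelana and Meroaria only — synapomorphy for {Aelana, Meroaria}.
enlarged canines: derived state '-' in Aelana, Bryooma, Meroaria, Microoma, and Platyax only — synapomorphy for {Aelana, Bryooma, Meroaria, Microoma, Platyax}.
calcified operculum groups Aelana and Platyax, which is incompatible with the clades supported by the remaining characters; treating it as convergent (homoplasy) costs fewer steps than any alternative tree.
All ingroup taxa share the derived state '-' for petiole constricted; it defines the ingroup but does not resolve relationships within it.
leaf margin serrate (derived state '-') is unique to Ceratax (autapomorphy; uninformative for grouping).
Only Bryooma and Microoma show the derived state '-' for forked tongue, supporting them as a clade.
Most parsimonious ingroup topology: ((((Bryooma,Microoma),(Meroaria,Aelana)),Platyax),Ceratax).
Microoma and Bryooma share a more recent common ancestor with each other than either does with Aelana, so Aelana is the least closely related of the three.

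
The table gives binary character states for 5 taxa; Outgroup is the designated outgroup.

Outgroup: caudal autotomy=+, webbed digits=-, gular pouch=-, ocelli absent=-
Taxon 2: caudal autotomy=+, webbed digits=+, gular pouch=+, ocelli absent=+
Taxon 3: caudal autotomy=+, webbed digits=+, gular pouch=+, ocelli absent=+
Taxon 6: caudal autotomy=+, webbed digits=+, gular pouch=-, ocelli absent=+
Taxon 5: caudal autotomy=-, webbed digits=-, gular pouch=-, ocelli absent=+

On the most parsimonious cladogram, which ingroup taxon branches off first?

Taxon 5

Character polarity is set by the outgroup: the derived state is whichever differs from the outgroup's state, so for caudal autotomy the derived state is '-', and for the remaining characters it is '+'.
caudal autotomy: derived state '-' in Taxon 5 only — an autapomorphy, so it tells us nothing about relationships among taxa.
webbed digits: derived state '+' in Taxon 2, Taxon 3, and Taxon 6 only — synapomorphy for {Taxon 2, Taxon 3, Taxon 6}.
Only Taxon 2 and Taxon 3 show the derived state '+' for gular pouch, supporting them as a clade.
All ingroup taxa share the derived state '+' for ocelli absent; it defines the ingroup but does not resolve relationships within it.
Most parsimonious ingroup topology: (((Taxon 2,Taxon 3),Taxon 6),Taxon 5).
Taxon 5 is sister to the clade containing all other ingroup taxa, so it is the earliest-diverging (most basal) ingroup lineage.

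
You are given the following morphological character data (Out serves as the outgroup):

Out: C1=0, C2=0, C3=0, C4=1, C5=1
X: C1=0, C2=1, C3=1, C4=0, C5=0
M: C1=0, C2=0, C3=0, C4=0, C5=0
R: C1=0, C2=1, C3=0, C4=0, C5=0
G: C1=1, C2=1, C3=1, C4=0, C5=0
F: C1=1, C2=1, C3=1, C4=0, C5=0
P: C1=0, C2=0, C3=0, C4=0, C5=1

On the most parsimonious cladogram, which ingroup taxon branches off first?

P

Character polarity is set by the outgroup: the derived state is whichever differs from the outgroup's state, so for C4, C5 the derived state is '0', and for the remaining characters it is '1'.
Only F and G show the derived state '1' for C1, supporting them as a clade.
Only F, G, R, and X show the derived state '1' for C2, supporting them as a clade.
C3: derived state '1' in F, G, and X only — synapomorphy for {F, G, X}.
All ingroup taxa share the derived state '0' for C4; it defines the ingroup but does not resolve relationships within it.
C5: derived state '0' in F, G, M, R, and X only — synapomorphy for {F, G, M, R, X}.
Most parsimonious ingroup topology: ((((X,(G,F)),R),M),P).
P is sister to the clade containing all other ingroup taxa, so it is the earliest-diverging (most basal) ingroup lineage.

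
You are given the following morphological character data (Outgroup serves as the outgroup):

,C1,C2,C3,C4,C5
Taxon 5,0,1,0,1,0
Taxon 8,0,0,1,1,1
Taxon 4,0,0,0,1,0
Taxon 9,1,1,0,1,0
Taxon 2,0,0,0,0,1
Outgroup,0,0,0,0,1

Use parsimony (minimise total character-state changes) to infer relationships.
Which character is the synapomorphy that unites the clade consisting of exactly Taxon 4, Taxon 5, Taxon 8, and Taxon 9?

Character polarity is set by the outgroup: the derived state is whichever differs from the outgroup's state, so for C5 the derived state is '0', and for the remaining characters it is '1'.
C1: derived state '1' in Taxon 9 only — an autapomorphy, so it tells us nothing about relationships among taxa.
C2: derived state '1' in Taxon 5 and Taxon 9 only — synapomorphy for {Taxon 5, Taxon 9}.
C3 (derived state '1') is unique to Taxon 8 (autapomorphy; uninformative for grouping).
Only Taxon 4, Taxon 5, Taxon 8, and Taxon 9 show the derived state '1' for C4, supporting them as a clade.
Only Taxon 4, Taxon 5, and Taxon 9 show the derived state '0' for C5, supporting them as a clade.
Most parsimonious ingroup topology: ((Taxon 8,((Taxon 9,Taxon 5),Taxon 4)),Taxon 2).
The clade {Taxon 4, Taxon 5, Taxon 8, Taxon 9} is supported by C4: its derived state '1' occurs in exactly those taxa and in no other taxon (including the outgroup).

C4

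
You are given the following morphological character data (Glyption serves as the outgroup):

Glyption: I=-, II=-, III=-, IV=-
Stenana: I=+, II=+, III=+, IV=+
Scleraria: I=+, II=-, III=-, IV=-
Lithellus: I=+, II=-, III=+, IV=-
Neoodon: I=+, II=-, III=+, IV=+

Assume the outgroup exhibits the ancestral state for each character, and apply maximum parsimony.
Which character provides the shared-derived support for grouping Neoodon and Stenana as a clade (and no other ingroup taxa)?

IV

The outgroup has state '-' for every character, so '+' is the derived state throughout.
I (derived state '+') is shared by all ingroup taxa — unites the whole ingroup.
II (derived state '+') is unique to Stenana (autapomorphy; uninformative for grouping).
III (derived state '+') is shared by Lithellus, Neoodon, and Stenana — a synapomorphy uniting that clade.
IV (derived state '+') is shared by Neoodon and Stenana — a synapomorphy uniting that clade.
Most parsimonious ingroup topology: (((Stenana,Neoodon),Lithellus),Scleraria).
The clade {Neoodon, Stenana} is supported by IV: its derived state '+' occurs in exactly those taxa and in no other taxon (including the outgroup).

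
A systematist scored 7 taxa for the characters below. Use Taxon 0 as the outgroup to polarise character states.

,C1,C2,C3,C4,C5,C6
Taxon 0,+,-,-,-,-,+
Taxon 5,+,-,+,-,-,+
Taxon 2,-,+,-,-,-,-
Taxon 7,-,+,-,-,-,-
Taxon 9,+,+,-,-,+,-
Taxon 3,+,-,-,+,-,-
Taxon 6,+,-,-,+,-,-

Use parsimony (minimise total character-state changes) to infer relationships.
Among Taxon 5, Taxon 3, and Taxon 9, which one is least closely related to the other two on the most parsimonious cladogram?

Character polarity is set by the outgroup: the derived state is whichever differs from the outgroup's state, so for C1, C6 the derived state is '-', and for the remaining characters it is '+'.
C1 (derived state '-') is shared by Taxon 2 and Taxon 7 — a synapomorphy uniting that clade.
C2: derived state '+' in Taxon 2, Taxon 7, and Taxon 9 only — synapomorphy for {Taxon 2, Taxon 7, Taxon 9}.
C3: derived state '+' in Taxon 5 only — an autapomorphy, so it tells us nothing about relationships among taxa.
Only Taxon 3 and Taxon 6 show the derived state '+' for C4, supporting them as a clade.
C5 (derived state '+') is unique to Taxon 9 (autapomorphy; uninformative for grouping).
C6 (derived state '-') is shared by Taxon 2, Taxon 3, Taxon 6, Taxon 7, and Taxon 9 — a synapomorphy uniting that clade.
Most parsimonious ingroup topology: (Taxon 5,(((Taxon 2,Taxon 7),Taxon 9),(Taxon 3,Taxon 6))).
Taxon 9 and Taxon 3 share a more recent common ancestor with each other than either does with Taxon 5, so Taxon 5 is the least closely related of the three.

Taxon 5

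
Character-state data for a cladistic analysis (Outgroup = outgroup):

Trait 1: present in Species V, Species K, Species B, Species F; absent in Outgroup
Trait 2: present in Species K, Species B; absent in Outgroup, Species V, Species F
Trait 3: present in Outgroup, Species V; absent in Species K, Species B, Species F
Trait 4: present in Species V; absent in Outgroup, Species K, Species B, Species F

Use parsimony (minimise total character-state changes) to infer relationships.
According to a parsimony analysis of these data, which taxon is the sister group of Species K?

Character polarity is set by the outgroup: the derived state is whichever differs from the outgroup's state, so for Trait 3 the derived state is 'absent', and for the remaining characters it is 'present'.
Trait 1 (derived state 'present') is shared by all ingroup taxa — unites the whole ingroup.
Trait 2: derived state 'present' in Species B and Species K only — synapomorphy for {Species B, Species K}.
Trait 3: derived state 'absent' in Species B, Species F, and Species K only — synapomorphy for {Species B, Species F, Species K}.
Trait 4: derived state 'present' in Species V only — an autapomorphy, so it tells us nothing about relationships among taxa.
Most parsimonious ingroup topology: (Species V,((Species K,Species B),Species F)).
Species K and Species B form a cherry on this tree, so they are sister taxa.

Species B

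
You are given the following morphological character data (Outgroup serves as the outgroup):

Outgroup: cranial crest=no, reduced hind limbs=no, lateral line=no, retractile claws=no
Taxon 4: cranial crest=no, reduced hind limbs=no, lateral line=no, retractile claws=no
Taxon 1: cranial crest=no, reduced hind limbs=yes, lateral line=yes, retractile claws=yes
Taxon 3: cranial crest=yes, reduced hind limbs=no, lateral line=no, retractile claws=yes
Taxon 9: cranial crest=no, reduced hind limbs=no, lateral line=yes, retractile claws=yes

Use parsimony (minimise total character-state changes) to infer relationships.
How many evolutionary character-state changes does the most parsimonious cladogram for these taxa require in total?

4

The outgroup has state 'no' for every character, so 'yes' is the derived state throughout.
cranial crest (derived state 'yes') is unique to Taxon 3 (autapomorphy; uninformative for grouping).
reduced hind limbs (derived state 'yes') is unique to Taxon 1 (autapomorphy; uninformative for grouping).
Only Taxon 1 and Taxon 9 show the derived state 'yes' for lateral line, supporting them as a clade.
retractile claws: derived state 'yes' in Taxon 1, Taxon 3, and Taxon 9 only — synapomorphy for {Taxon 1, Taxon 3, Taxon 9}.
Most parsimonious ingroup topology: (Taxon 4,((Taxon 1,Taxon 9),Taxon 3)).
Changes per character on this tree: cranial crest: 1; reduced hind limbs: 1; lateral line: 1; retractile claws: 1.
Total = 4.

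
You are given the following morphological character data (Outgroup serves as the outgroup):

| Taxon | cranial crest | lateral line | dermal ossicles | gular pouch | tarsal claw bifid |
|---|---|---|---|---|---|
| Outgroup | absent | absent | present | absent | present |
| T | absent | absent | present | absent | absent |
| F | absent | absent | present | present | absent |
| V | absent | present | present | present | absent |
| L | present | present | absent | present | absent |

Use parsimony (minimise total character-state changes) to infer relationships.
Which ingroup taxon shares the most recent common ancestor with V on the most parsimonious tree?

L

Character polarity is set by the outgroup: the derived state is whichever differs from the outgroup's state, so for dermal ossicles, tarsal claw bifid the derived state is 'absent', and for the remaining characters it is 'present'.
cranial crest: derived state 'present' in L only — an autapomorphy, so it tells us nothing about relationships among taxa.
Only L and V show the derived state 'present' for lateral line, supporting them as a clade.
dermal ossicles: derived state 'absent' in L only — an autapomorphy, so it tells us nothing about relationships among taxa.
Only F, L, and V show the derived state 'present' for gular pouch, supporting them as a clade.
tarsal claw bifid (derived state 'absent') is shared by all ingroup taxa — unites the whole ingroup.
Most parsimonious ingroup topology: (T,(F,(V,L))).
V and L form a cherry on this tree, so they are sister taxa.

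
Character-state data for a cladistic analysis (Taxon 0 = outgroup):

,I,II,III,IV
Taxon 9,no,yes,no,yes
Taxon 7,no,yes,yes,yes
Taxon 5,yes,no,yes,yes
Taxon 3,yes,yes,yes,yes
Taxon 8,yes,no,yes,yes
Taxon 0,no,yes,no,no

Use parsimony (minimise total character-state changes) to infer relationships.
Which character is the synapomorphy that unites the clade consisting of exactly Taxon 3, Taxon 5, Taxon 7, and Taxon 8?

Character polarity is set by the outgroup: the derived state is whichever differs from the outgroup's state, so for II the derived state is 'no', and for the remaining characters it is 'yes'.
Only Taxon 3, Taxon 5, and Taxon 8 show the derived state 'yes' for I, supporting them as a clade.
II: derived state 'no' in Taxon 5 and Taxon 8 only — synapomorphy for {Taxon 5, Taxon 8}.
III: derived state 'yes' in Taxon 3, Taxon 5, Taxon 7, and Taxon 8 only — synapomorphy for {Taxon 3, Taxon 5, Taxon 7, Taxon 8}.
All ingroup taxa share the derived state 'yes' for IV; it defines the ingroup but does not resolve relationships within it.
Most parsimonious ingroup topology: ((((Taxon 5,Taxon 8),Taxon 3),Taxon 7),Taxon 9).
The clade {Taxon 3, Taxon 5, Taxon 7, Taxon 8} is supported by III: its derived state 'yes' occurs in exactly those taxa and in no other taxon (including the outgroup).

III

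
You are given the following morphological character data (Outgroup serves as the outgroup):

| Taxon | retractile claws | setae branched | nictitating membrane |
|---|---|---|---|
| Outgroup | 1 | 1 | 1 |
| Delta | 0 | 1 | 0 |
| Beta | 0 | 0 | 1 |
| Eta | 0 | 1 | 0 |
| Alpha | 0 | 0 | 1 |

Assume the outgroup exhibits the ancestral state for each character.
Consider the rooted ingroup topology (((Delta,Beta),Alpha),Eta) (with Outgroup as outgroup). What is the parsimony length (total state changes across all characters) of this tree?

Map each character onto (((Delta,Beta),Alpha),Eta) (rooted by Outgroup) and count the minimum state changes it requires (Fitch parsimony):
retractile claws: 1; setae branched: 2; nictitating membrane: 2.
Total tree length = 5.

5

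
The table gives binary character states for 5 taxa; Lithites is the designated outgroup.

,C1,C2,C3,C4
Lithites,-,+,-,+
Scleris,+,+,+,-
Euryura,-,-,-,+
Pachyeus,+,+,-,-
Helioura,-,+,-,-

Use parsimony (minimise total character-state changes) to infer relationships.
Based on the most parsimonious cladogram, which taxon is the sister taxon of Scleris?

Character polarity is set by the outgroup: the derived state is whichever differs from the outgroup's state, so for C2, C4 the derived state is '-', and for the remaining characters it is '+'.
C1: derived state '+' in Pachyeus and Scleris only — synapomorphy for {Pachyeus, Scleris}.
C2: derived state '-' in Euryura only — an autapomorphy, so it tells us nothing about relationships among taxa.
C3 (derived state '+') is unique to Scleris (autapomorphy; uninformative for grouping).
C4: derived state '-' in Helioura, Pachyeus, and Scleris only — synapomorphy for {Helioura, Pachyeus, Scleris}.
Most parsimonious ingroup topology: (((Pachyeus,Scleris),Helioura),Euryura).
Scleris and Pachyeus form a cherry on this tree, so they are sister taxa.

Pachyeus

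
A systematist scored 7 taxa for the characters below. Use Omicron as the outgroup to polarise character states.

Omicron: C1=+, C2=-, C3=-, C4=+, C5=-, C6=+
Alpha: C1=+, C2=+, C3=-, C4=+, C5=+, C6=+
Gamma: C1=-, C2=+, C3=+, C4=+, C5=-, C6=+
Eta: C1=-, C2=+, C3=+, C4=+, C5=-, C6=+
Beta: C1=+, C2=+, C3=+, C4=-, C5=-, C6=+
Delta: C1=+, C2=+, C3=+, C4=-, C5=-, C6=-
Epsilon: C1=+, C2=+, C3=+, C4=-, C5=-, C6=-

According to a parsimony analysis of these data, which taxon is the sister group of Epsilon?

Character polarity is set by the outgroup: the derived state is whichever differs from the outgroup's state, so for C1, C4, C6 the derived state is '-', and for the remaining characters it is '+'.
Only Eta and Gamma show the derived state '-' for C1, supporting them as a clade.
All ingroup taxa share the derived state '+' for C2; it defines the ingroup but does not resolve relationships within it.
C3 (derived state '+') is shared by Beta, Delta, Epsilon, Eta, and Gamma — a synapomorphy uniting that clade.
Only Beta, Delta, and Epsilon show the derived state '-' for C4, supporting them as a clade.
C5 (derived state '+') is unique to Alpha (autapomorphy; uninformative for grouping).
Only Delta and Epsilon show the derived state '-' for C6, supporting them as a clade.
Most parsimonious ingroup topology: (Alpha,((Gamma,Eta),(Beta,(Delta,Epsilon)))).
Epsilon and Delta form a cherry on this tree, so they are sister taxa.

Delta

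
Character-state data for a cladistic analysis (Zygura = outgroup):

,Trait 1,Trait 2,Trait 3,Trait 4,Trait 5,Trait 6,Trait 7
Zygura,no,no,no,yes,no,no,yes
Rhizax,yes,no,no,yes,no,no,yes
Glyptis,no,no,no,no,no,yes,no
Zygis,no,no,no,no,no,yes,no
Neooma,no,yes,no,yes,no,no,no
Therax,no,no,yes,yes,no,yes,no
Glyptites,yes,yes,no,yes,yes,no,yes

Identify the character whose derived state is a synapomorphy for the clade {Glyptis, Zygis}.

Character polarity is set by the outgroup: the derived state is whichever differs from the outgroup's state, so for Trait 4, Trait 7 the derived state is 'no', and for the remaining characters it is 'yes'.
Only Glyptites and Rhizax show the derived state 'yes' for Trait 1, supporting them as a clade.
Trait 2 (state 'yes') occurs in Glyptites and Neooma but conflicts with the nesting implied by the other characters — most parsimoniously interpreted as homoplasy.
Trait 3 (derived state 'yes') is unique to Therax (autapomorphy; uninformative for grouping).
Only Glyptis and Zygis show the derived state 'no' for Trait 4, supporting them as a clade.
Trait 5: derived state 'yes' in Glyptites only — an autapomorphy, so it tells us nothing about relationships among taxa.
Trait 6: derived state 'yes' in Glyptis, Therax, and Zygis only — synapomorphy for {Glyptis, Therax, Zygis}.
Trait 7: derived state 'no' in Glyptis, Neooma, Therax, and Zygis only — synapomorphy for {Glyptis, Neooma, Therax, Zygis}.
Most parsimonious ingroup topology: ((Rhizax,Glyptites),(((Glyptis,Zygis),Therax),Neooma)).
The clade {Glyptis, Zygis} is supported by Trait 4: its derived state 'no' occurs in exactly those taxa and in no other taxon (including the outgroup).

Trait 4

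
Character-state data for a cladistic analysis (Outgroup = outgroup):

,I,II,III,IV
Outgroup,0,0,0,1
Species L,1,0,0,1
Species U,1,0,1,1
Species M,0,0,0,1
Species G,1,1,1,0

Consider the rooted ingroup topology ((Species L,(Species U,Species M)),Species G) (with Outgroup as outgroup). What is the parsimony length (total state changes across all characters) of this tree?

Map each character onto ((Species L,(Species U,Species M)),Species G) (rooted by Outgroup) and count the minimum state changes it requires (Fitch parsimony):
I: 2; II: 1; III: 2; IV: 1.
Total tree length = 6.

6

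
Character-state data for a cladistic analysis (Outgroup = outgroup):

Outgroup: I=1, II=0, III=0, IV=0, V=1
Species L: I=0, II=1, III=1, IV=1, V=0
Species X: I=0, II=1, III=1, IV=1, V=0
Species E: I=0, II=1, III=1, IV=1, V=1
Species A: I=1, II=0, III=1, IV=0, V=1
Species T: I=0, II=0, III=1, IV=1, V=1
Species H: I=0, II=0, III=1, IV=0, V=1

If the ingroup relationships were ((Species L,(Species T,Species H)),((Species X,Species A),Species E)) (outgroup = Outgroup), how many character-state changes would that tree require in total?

11

Map each character onto ((Species L,(Species T,Species H)),((Species X,Species A),Species E)) (rooted by Outgroup) and count the minimum state changes it requires (Fitch parsimony):
I: 2; II: 3; III: 1; IV: 3; V: 2.
Total tree length = 11.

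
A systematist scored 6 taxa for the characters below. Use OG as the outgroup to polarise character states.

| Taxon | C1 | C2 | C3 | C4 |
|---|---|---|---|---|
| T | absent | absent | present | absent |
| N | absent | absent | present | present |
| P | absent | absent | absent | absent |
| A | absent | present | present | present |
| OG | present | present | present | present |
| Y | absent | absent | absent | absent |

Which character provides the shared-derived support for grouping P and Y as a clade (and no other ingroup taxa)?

The outgroup has state 'present' for every character, so 'absent' is the derived state throughout.
All ingroup taxa share the derived state 'absent' for C1; it defines the ingroup but does not resolve relationships within it.
Only N, P, T, and Y show the derived state 'absent' for C2, supporting them as a clade.
C3: derived state 'absent' in P and Y only — synapomorphy for {P, Y}.
C4 (derived state 'absent') is shared by P, T, and Y — a synapomorphy uniting that clade.
Most parsimonious ingroup topology: (((T,(P,Y)),N),A).
The clade {P, Y} is supported by C3: its derived state 'absent' occurs in exactly those taxa and in no other taxon (including the outgroup).

C3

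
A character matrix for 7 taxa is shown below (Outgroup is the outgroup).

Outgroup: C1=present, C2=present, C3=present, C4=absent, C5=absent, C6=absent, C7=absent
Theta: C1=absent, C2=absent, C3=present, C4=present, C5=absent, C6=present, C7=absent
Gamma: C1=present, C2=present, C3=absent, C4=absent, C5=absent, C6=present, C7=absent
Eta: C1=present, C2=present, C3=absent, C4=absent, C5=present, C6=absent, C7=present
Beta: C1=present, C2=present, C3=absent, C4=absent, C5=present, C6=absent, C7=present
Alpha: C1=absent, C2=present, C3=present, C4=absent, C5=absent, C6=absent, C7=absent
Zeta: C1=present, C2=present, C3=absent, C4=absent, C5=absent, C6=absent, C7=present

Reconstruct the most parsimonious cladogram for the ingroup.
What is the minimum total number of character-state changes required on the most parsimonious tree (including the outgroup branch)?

8

Character polarity is set by the outgroup: the derived state is whichever differs from the outgroup's state, so for C1, C2, C3 the derived state is 'absent', and for the remaining characters it is 'present'.
C1: derived state 'absent' in Alpha and Theta only — synapomorphy for {Alpha, Theta}.
C2: derived state 'absent' in Theta only — an autapomorphy, so it tells us nothing about relationships among taxa.
C3 (derived state 'absent') is shared by Beta, Eta, Gamma, and Zeta — a synapomorphy uniting that clade.
C4 (derived state 'present') is unique to Theta (autapomorphy; uninformative for grouping).
C5: derived state 'present' in Beta and Eta only — synapomorphy for {Beta, Eta}.
C6 (state 'present') occurs in Gamma and Theta but conflicts with the nesting implied by the other characters — most parsimoniously interpreted as homoplasy.
C7: derived state 'present' in Beta, Eta, and Zeta only — synapomorphy for {Beta, Eta, Zeta}.
Most parsimonious ingroup topology: ((Theta,Alpha),(Gamma,((Eta,Beta),Zeta))).
Changes per character on this tree: C1: 1; C2: 1; C3: 1; C4: 1; C5: 1; C6: 2; C7: 1.
Total = 8.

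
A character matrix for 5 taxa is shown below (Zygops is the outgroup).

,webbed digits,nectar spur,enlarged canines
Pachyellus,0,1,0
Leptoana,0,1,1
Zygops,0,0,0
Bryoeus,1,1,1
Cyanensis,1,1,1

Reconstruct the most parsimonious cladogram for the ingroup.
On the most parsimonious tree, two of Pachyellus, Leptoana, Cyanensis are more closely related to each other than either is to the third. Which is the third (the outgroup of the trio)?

Pachyellus

The outgroup has state '0' for every character, so '1' is the derived state throughout.
Only Bryoeus and Cyanensis show the derived state '1' for webbed digits, supporting them as a clade.
nectar spur (derived state '1') is shared by all ingroup taxa — unites the whole ingroup.
Only Bryoeus, Cyanensis, and Leptoana show the derived state '1' for enlarged canines, supporting them as a clade.
Most parsimonious ingroup topology: ((Leptoana,(Bryoeus,Cyanensis)),Pachyellus).
Leptoana and Cyanensis share a more recent common ancestor with each other than either does with Pachyellus, so Pachyellus is the least closely related of the three.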